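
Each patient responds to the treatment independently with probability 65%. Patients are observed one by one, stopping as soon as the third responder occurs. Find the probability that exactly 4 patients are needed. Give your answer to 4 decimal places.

0.2884

Y = trial on which the third success occurs; negative binomial, r=3, p=0.65.
P(Y=4) = C(3,2) · p^3 · (1−p)^1
= 3 · 0.27463 · 0.35 = 0.288356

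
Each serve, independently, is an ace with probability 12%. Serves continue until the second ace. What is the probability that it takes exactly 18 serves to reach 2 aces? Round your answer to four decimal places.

Y = trial on which the second success occurs; negative binomial, r=2, p=0.12.
P(Y=18) = C(17,1) · p^2 · (1−p)^16
= 17 · 0.0144 · 0.12934 = 0.031662

0.0317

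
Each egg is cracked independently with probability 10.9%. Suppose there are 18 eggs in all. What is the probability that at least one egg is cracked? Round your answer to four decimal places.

0.8747

P(at least one) = 1 − P(none) = 1 − (1 − 0.109)^18
= 1 − 0.125256 = 0.874744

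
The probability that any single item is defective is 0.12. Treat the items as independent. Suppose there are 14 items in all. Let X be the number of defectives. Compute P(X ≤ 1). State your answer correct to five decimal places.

X ~ Binomial(14, 0.12); P(X ≤ 1) = Σ C(14,k) p^k (1−p)^(14−k) over k:
  k=0: C(14,0)·0.12^0·0.88^14 = 0.1670157
  k=1: C(14,1)·0.12^1·0.88^13 = 0.3188482
Total = 0.4858640

0.48586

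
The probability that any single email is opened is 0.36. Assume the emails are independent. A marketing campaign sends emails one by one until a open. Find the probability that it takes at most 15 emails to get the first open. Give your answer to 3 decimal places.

Y = number of emails to the first success; geometric, p = 0.36.
P(Y ≤ 15) = 1 − (1−p)^15 = 1 − 0.00124 = 0.99876

0.999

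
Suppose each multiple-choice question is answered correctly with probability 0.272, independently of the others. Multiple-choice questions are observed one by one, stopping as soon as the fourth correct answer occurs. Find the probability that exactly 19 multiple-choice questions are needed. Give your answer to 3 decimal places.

Y = trial on which the fourth success occurs; negative binomial, r=4, p=0.272.
P(Y=19) = C(18,3) · p^4 · (1−p)^15
= 816 · 0.0054736 · 0.0085501 = 0.03819

0.038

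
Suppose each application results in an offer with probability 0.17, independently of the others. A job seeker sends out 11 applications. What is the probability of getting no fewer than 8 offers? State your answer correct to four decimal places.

X ~ Binomial(11, 0.17); P(X ≥ 8) = Σ C(11,k) p^k (1−p)^(11−k) over k:
  k=8: C(11,8)·0.17^8·0.83^3 = 0.000066
  k=9: C(11,9)·0.17^9·0.83^2 = 0.000004
  k=10: C(11,10)·0.17^10·0.83^1 = 0.000000
  k=11: C(11,11)·0.17^11·0.83^0 = 0.000000
Total = 0.000070

0.0001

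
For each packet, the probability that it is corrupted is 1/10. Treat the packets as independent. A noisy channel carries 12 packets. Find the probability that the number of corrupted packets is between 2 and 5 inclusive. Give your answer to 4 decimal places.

X ~ Binomial(12, 0.10); P(2 ≤ X ≤ 5) = Σ C(12,k) p^k (1−p)^(12−k) over k:
  k=2: C(12,2)·0.10^2·0.90^10 = 0.230128
  k=3: C(12,3)·0.10^3·0.90^9 = 0.085233
  k=4: C(12,4)·0.10^4·0.90^8 = 0.021308
  k=5: C(12,5)·0.10^5·0.90^7 = 0.003788
Total = 0.340457

0.3405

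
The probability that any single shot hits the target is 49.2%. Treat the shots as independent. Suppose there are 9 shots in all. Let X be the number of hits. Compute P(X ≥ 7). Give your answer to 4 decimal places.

X ~ Binomial(9, 0.492); P(X ≥ 7) = Σ C(9,k) p^k (1−p)^(9−k) over k:
  k=7: C(9,7)·0.492^7·0.508^2 = 0.064831
  k=8: C(9,8)·0.492^8·0.508^1 = 0.015697
  k=9: C(9,9)·0.492^9·0.508^0 = 0.001689
Total = 0.082218

0.0822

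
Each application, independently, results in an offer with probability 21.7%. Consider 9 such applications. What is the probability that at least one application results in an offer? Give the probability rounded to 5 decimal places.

0.88937

P(at least one) = 1 − P(none) = 1 − (1 − 0.217)^9
= 1 − 0.1106257 = 0.8893743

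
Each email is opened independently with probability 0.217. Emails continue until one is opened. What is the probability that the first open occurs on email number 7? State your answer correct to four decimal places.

Geometric (trials to first success), p = 0.217.
P(Y = 7) = (1−p)^6 · p = 0.23045 · 0.217 = 0.050007

0.0500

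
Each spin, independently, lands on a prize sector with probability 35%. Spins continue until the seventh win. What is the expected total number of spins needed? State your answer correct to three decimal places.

Y = total spins until the seventh success; negative binomial with r=7, p=0.35.
E[Y] = r / p = 7 / 0.35 = 20.00000

20.000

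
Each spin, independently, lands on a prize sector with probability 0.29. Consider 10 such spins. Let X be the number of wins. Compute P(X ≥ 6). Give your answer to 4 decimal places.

0.0404

X ~ Binomial(10, 0.29); P(X ≥ 6) = Σ C(10,k) p^k (1−p)^(10−k) over k:
  k=6: C(10,6)·0.29^6·0.71^4 = 0.031742
  k=7: C(10,7)·0.29^7·0.71^3 = 0.007409
  k=8: C(10,8)·0.29^8·0.71^2 = 0.001135
  k=9: C(10,9)·0.29^9·0.71^1 = 0.000103
  k=10: C(10,10)·0.29^10·0.71^0 = 0.000004
Total = 0.040393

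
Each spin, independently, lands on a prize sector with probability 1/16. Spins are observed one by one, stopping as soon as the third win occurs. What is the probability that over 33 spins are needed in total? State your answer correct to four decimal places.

Needing more than 33 spins ⇔ fewer than 3 successes in the first 33. With X ~ Binomial(33, 0.0625), P(Y > 33) = P(X ≤ 2).
  k=0: C(33,0)·0.0625^0·0.9375^33 = 0.118864
  k=1: C(33,1)·0.0625^1·0.9375^32 = 0.261502
  k=2: C(33,2)·0.0625^2·0.9375^31 = 0.278935
P(X ≤ 2) = 0.659302

0.6593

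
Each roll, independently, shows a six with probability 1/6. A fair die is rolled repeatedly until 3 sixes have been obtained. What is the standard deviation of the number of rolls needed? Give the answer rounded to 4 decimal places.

9.4868

Y = total rolls until the third success; negative binomial with r=3, p=0.166667.
SD(Y) = √[r(1−p)/p²] = √(90.000000) = 9.486833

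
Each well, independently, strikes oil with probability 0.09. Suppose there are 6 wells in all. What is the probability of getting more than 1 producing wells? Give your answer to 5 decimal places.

0.09515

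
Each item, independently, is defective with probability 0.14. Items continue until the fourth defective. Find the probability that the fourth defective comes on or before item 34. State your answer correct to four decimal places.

Finishing within 34 items ⇔ at least 4 successes in the first 34. With X ~ Binomial(34, 0.14), P(Y ≤ 34) = 1 − P(X ≤ 3).
  k=0: C(34,0)·0.14^0·0.86^34 = 0.005929
  k=1: C(34,1)·0.14^1·0.86^33 = 0.032814
  k=2: C(34,2)·0.14^2·0.86^32 = 0.088139
  k=3: C(34,3)·0.14^3·0.86^31 = 0.153048
1 − 0.279930 = 0.720070

0.7201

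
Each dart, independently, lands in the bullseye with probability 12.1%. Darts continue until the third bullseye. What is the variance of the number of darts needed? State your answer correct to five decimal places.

180.11065

Y = total darts until the third success; negative binomial with r=3, p=0.121.
Var(Y) = r(1−p)/p² = 3·0.879 / 0.121² = 180.1106482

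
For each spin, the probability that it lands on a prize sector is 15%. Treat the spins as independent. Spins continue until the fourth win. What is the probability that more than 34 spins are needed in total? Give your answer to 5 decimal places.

Needing more than 34 spins ⇔ fewer than 4 successes in the first 34. With X ~ Binomial(34, 0.15), P(Y > 34) = P(X ≤ 3).
  k=0: C(34,0)·0.15^0·0.85^34 = 0.0039833
  k=1: C(34,1)·0.15^1·0.85^33 = 0.0238998
  k=2: C(34,2)·0.15^2·0.85^32 = 0.0695907
  k=3: C(34,3)·0.15^3·0.85^31 = 0.1309942
P(X ≤ 3) = 0.2284680

0.22847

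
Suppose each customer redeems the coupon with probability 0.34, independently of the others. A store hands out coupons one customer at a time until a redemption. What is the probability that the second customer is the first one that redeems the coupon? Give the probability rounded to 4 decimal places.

Geometric (trials to first success), p = 0.34.
P(Y = 2) = (1−p)^1 · p = 0.66 · 0.34 = 0.224400

0.2244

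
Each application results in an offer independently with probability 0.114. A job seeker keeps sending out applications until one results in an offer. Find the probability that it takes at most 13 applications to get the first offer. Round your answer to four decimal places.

Y = number of applications to the first success; geometric, p = 0.114.
P(Y ≤ 13) = 1 − (1−p)^13 = 1 − 0.207319 = 0.792681

0.7927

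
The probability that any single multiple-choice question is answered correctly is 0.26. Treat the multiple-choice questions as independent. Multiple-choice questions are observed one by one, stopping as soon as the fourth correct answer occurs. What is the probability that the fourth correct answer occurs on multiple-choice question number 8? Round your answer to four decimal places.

Y = trial on which the fourth success occurs; negative binomial, r=4, p=0.26.
P(Y=8) = C(7,3) · p^4 · (1−p)^4
= 35 · 0.0045698 · 0.29987 = 0.047961

0.0480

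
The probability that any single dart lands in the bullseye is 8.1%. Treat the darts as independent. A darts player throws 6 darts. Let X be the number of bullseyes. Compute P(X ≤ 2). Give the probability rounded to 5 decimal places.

X ~ Binomial(6, 0.081); P(X ≤ 2) = Σ C(6,k) p^k (1−p)^(6−k) over k:
  k=0: C(6,0)·0.081^0·0.919^6 = 0.6024112
  k=1: C(6,1)·0.081^1·0.919^5 = 0.3185766
  k=2: C(6,2)·0.081^2·0.919^4 = 0.0701978
Total = 0.9911856

0.99119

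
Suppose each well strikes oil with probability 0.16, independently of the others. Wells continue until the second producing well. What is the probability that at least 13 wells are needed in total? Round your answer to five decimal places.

0.40549

Needing more than 12 wells ⇔ fewer than 2 successes in the first 12. With X ~ Binomial(12, 0.16), P(Y > 12) = P(X ≤ 1).
  k=0: C(12,0)·0.16^0·0.84^12 = 0.1234103
  k=1: C(12,1)·0.16^1·0.84^11 = 0.2820807
P(X ≤ 1) = 0.4054910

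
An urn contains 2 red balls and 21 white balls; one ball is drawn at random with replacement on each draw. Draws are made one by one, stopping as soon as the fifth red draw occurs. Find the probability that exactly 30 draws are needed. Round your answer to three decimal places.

0.012

Y = trial on which the fifth success occurs; negative binomial, r=5, p=0.086957.
P(Y=30) = C(29,4) · p^5 · (1−p)^25
= 23751 · 4.9718e-06 · 0.10287 = 0.01215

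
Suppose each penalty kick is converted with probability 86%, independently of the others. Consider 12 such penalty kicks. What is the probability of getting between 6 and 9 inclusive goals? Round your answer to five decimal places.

X ~ Binomial(12, 0.86); P(6 ≤ X ≤ 9) = Σ C(12,k) p^k (1−p)^(12−k) over k:
  k=6: C(12,6)·0.86^6·0.14^6 = 0.0028147
  k=7: C(12,7)·0.86^7·0.14^5 = 0.0148202
  k=8: C(12,8)·0.86^8·0.14^4 = 0.0568990
  k=9: C(12,9)·0.86^9·0.14^3 = 0.1553434
Total = 0.2298774

0.22988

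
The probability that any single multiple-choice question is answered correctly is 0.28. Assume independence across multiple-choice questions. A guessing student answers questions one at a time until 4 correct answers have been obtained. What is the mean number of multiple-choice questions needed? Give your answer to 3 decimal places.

14.286

Y = total multiple-choice questions until the fourth success; negative binomial with r=4, p=0.28.
E[Y] = r / p = 4 / 0.28 = 14.28571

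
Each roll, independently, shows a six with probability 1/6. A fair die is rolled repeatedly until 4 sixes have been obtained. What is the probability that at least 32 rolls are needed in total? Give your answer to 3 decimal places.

Needing more than 31 rolls ⇔ fewer than 4 successes in the first 31. With X ~ Binomial(31, 0.166667), P(Y > 31) = P(X ≤ 3).
  k=0: C(31,0)·0.166667^0·0.833333^31 = 0.00351
  k=1: C(31,1)·0.166667^1·0.833333^30 = 0.02177
  k=2: C(31,2)·0.166667^2·0.833333^29 = 0.06530
  k=3: C(31,3)·0.166667^3·0.833333^28 = 0.12624
P(X ≤ 3) = 0.21681

0.217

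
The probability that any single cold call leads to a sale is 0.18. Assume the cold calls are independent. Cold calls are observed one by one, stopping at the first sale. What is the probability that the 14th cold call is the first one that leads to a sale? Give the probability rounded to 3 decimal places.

0.014

Geometric (trials to first success), p = 0.18.
P(Y = 14) = (1−p)^13 · p = 0.075784 · 0.18 = 0.01364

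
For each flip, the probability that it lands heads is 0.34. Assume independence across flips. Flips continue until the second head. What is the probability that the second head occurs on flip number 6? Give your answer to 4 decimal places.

0.1097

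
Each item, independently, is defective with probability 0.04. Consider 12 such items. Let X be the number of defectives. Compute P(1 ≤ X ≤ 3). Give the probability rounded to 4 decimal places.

0.3863

X ~ Binomial(12, 0.04); P(1 ≤ X ≤ 3) = Σ C(12,k) p^k (1−p)^(12−k) over k:
  k=1: C(12,1)·0.04^1·0.96^11 = 0.306355
  k=2: C(12,2)·0.04^2·0.96^10 = 0.070206
  k=3: C(12,3)·0.04^3·0.96^9 = 0.009751
Total = 0.386312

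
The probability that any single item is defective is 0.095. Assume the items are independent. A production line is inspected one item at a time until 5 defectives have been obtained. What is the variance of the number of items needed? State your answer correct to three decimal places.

Y = total items until the fifth success; negative binomial with r=5, p=0.095.
Var(Y) = r(1−p)/p² = 5·0.905 / 0.095² = 501.38504

501.385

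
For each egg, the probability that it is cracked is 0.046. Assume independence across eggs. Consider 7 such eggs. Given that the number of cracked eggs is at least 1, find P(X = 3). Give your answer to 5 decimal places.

X ~ Binomial(7, 0.046). Want P(X=3 | X≥1) = P(X=3) / P(X≥1).
P(X=3) = C(7,3)·0.046^3·0.954^4 = 0.0028219
P(X≥1) = 1 − 0.7191817 = 0.2808183
Ratio = 0.0028219 / 0.2808183 = 0.0100487

0.01005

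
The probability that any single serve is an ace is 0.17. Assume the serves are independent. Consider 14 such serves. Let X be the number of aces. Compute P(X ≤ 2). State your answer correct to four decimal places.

0.5659

X ~ Binomial(14, 0.17); P(X ≤ 2) = Σ C(14,k) p^k (1−p)^(14−k) over k:
  k=0: C(14,0)·0.17^0·0.83^14 = 0.073637
  k=1: C(14,1)·0.17^1·0.83^13 = 0.211151
  k=2: C(14,2)·0.17^2·0.83^12 = 0.281110
Total = 0.565897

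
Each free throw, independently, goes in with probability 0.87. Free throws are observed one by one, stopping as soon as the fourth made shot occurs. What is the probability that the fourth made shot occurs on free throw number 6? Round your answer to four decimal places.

0.0968

Y = trial on which the fourth success occurs; negative binomial, r=4, p=0.87.
P(Y=6) = C(5,3) · p^4 · (1−p)^2
= 10 · 0.5729 · 0.0169 = 0.096820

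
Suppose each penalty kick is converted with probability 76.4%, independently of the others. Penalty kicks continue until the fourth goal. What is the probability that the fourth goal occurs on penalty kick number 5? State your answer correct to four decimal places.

0.3216

Y = trial on which the fourth success occurs; negative binomial, r=4, p=0.764.
P(Y=5) = C(4,3) · p^4 · (1−p)^1
= 4 · 0.3407 · 0.236 = 0.321622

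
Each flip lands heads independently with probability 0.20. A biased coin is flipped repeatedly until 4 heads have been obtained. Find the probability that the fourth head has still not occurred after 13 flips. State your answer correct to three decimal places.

Needing more than 13 flips ⇔ fewer than 4 successes in the first 13. With X ~ Binomial(13, 0.20), P(Y > 13) = P(X ≤ 3).
  k=0: C(13,0)·0.20^0·0.80^13 = 0.05498
  k=1: C(13,1)·0.20^1·0.80^12 = 0.17867
  k=2: C(13,2)·0.20^2·0.80^11 = 0.26801
  k=3: C(13,3)·0.20^3·0.80^10 = 0.24567
P(X ≤ 3) = 0.74732

0.747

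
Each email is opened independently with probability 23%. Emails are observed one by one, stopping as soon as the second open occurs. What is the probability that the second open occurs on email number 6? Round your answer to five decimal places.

Y = trial on which the second success occurs; negative binomial, r=2, p=0.23.
P(Y=6) = C(5,1) · p^2 · (1−p)^4
= 5 · 0.0529 · 0.35153 = 0.0929798

0.09298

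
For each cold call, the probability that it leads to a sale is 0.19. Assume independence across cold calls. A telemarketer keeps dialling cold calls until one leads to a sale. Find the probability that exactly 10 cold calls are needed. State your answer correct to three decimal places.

Geometric (trials to first success), p = 0.19.
P(Y = 10) = (1−p)^9 · p = 0.15009 · 0.19 = 0.02852

0.029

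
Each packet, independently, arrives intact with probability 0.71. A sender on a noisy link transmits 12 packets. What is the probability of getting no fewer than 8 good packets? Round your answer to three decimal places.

X ~ Binomial(12, 0.71); P(X ≥ 8) = Σ C(12,k) p^k (1−p)^(12−k) over k:
  k=8: C(12,8)·0.71^8·0.29^4 = 0.22608
  k=9: C(12,9)·0.71^9·0.29^3 = 0.24600
  k=10: C(12,10)·0.71^10·0.29^2 = 0.18069
  k=11: C(12,11)·0.71^11·0.29^1 = 0.08043
  k=12: C(12,12)·0.71^12·0.29^0 = 0.01641
Total = 0.74961

0.750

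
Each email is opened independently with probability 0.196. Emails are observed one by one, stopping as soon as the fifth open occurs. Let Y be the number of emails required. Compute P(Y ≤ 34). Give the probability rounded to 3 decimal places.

Finishing within 34 emails ⇔ at least 5 successes in the first 34. With X ~ Binomial(34, 0.196), P(Y ≤ 34) = 1 − P(X ≤ 4).
  k=0: C(34,0)·0.196^0·0.804^34 = 0.00060
  k=1: C(34,1)·0.196^1·0.804^33 = 0.00498
  k=2: C(34,2)·0.196^2·0.804^32 = 0.02003
  k=3: C(34,3)·0.196^3·0.804^31 = 0.05208
  k=4: C(34,4)·0.196^4·0.804^30 = 0.09840
1 − 0.17609 = 0.82391

0.824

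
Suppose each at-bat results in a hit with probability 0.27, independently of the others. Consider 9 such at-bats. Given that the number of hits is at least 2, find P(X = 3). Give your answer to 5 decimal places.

0.33578

X ~ Binomial(9, 0.27). Want P(X=3 | X≥2) = P(X=3) / P(X≥2).
P(X=3) = C(9,3)·0.27^3·0.73^6 = 0.2502118
P(X≥2) = 1 − 0.0588716 − 0.1959698 = 0.7451586
Ratio = 0.2502118 / 0.7451586 = 0.3357832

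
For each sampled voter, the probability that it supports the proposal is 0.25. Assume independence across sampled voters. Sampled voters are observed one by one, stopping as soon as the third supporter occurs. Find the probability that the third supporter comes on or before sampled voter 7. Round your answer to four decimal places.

Finishing within 7 sampled voters ⇔ at least 3 successes in the first 7. With X ~ Binomial(7, 0.25), P(Y ≤ 7) = 1 − P(X ≤ 2).
  k=0: C(7,0)·0.25^0·0.75^7 = 0.133484
  k=1: C(7,1)·0.25^1·0.75^6 = 0.311462
  k=2: C(7,2)·0.25^2·0.75^5 = 0.311462
1 − 0.756409 = 0.243591

0.2436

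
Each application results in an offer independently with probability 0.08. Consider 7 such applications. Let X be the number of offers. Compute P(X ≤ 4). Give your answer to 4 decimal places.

X ~ Binomial(7, 0.08); P(X ≤ 4) = Σ C(7,k) p^k (1−p)^(7−k) over k:
  k=0: C(7,0)·0.08^0·0.92^7 = 0.557847
  k=1: C(7,1)·0.08^1·0.92^6 = 0.339559
  k=2: C(7,2)·0.08^2·0.92^5 = 0.088581
  k=3: C(7,3)·0.08^3·0.92^4 = 0.012838
  k=4: C(7,4)·0.08^4·0.92^3 = 0.001116
Total = 0.999940

0.9999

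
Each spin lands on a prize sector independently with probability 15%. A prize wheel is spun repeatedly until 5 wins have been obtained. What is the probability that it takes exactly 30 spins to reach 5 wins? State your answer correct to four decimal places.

Y = trial on which the fifth success occurs; negative binomial, r=5, p=0.15.
P(Y=30) = C(29,4) · p^5 · (1−p)^25
= 23751 · 7.5937e-05 · 0.017198 = 0.031018

0.0310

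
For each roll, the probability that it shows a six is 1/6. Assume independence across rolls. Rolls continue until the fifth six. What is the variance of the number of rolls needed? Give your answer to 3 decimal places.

150.000

Y = total rolls until the fifth success; negative binomial with r=5, p=0.166667.
Var(Y) = r(1−p)/p² = 5·0.833333 / 0.166667² = 150.00000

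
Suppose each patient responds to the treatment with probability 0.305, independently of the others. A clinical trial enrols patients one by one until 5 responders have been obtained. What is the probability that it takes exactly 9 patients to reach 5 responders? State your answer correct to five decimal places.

Y = trial on which the fifth success occurs; negative binomial, r=5, p=0.305.
P(Y=9) = C(8,4) · p^5 · (1−p)^4
= 70 · 0.0026394 · 0.23331 = 0.0431059

0.04311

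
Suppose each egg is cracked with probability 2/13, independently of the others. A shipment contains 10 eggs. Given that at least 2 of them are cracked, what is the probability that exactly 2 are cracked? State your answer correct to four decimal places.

0.5958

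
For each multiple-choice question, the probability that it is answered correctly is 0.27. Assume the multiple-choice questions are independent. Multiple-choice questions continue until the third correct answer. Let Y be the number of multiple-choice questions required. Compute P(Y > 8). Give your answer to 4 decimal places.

0.6282

Needing more than 8 multiple-choice questions ⇔ fewer than 3 successes in the first 8. With X ~ Binomial(8, 0.27), P(Y > 8) = P(X ≤ 2).
  k=0: C(8,0)·0.27^0·0.73^8 = 0.080646
  k=1: C(8,1)·0.27^1·0.73^7 = 0.238624
  k=2: C(8,2)·0.27^2·0.73^6 = 0.308903
P(X ≤ 2) = 0.628173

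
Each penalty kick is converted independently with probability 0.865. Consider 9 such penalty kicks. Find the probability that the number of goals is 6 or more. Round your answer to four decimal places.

0.9762

X ~ Binomial(9, 0.865); P(X ≥ 6) = Σ C(9,k) p^k (1−p)^(9−k) over k:
  k=6: C(9,6)·0.865^6·0.135^3 = 0.086572
  k=7: C(9,7)·0.865^7·0.135^2 = 0.237729
  k=8: C(9,8)·0.865^8·0.135^1 = 0.380807
  k=9: C(9,9)·0.865^9·0.135^0 = 0.271110
Total = 0.976218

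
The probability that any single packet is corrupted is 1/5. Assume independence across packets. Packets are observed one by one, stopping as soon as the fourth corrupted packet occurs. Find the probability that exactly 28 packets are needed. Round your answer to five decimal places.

Y = trial on which the fourth success occurs; negative binomial, r=4, p=0.20.
P(Y=28) = C(27,3) · p^4 · (1−p)^24
= 2925 · 0.0016 · 0.0047224 = 0.0221007

0.02210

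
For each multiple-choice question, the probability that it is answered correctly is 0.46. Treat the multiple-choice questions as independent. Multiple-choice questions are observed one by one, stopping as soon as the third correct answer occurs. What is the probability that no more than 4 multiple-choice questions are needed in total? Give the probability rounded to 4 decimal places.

Finishing within 4 multiple-choice questions ⇔ at least 3 successes in the first 4. With X ~ Binomial(4, 0.46), P(Y ≤ 4) = 1 − P(X ≤ 2).
  k=0: C(4,0)·0.46^0·0.54^4 = 0.085031
  k=1: C(4,1)·0.46^1·0.54^3 = 0.289734
  k=2: C(4,2)·0.46^2·0.54^2 = 0.370215
1 − 0.744980 = 0.255020

0.2550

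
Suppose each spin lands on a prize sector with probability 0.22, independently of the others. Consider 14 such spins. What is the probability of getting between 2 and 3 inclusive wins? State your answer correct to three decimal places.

0.475

X ~ Binomial(14, 0.22); P(2 ≤ X ≤ 3) = Σ C(14,k) p^k (1−p)^(14−k) over k:
  k=2: C(14,2)·0.22^2·0.78^12 = 0.22337
  k=3: C(14,3)·0.22^3·0.78^11 = 0.25201
Total = 0.47537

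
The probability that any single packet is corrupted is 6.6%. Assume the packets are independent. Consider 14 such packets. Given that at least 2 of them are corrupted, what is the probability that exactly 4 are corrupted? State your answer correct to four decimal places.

X ~ Binomial(14, 0.066). Want P(X=4 | X≥2) = P(X=4) / P(X≥2).
P(X=4) = C(14,4)·0.066^4·0.934^10 = 0.009596
P(X≥2) = 1 − 0.384465 − 0.380348 = 0.235187
Ratio = 0.009596 / 0.235187 = 0.040800

0.0408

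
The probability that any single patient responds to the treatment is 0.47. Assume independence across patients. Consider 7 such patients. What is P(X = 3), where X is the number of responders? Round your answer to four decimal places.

X ~ Binomial(n=7, p=0.47).
P(X=3) = C(7,3) · p^3 · (1−p)^4
= 35 · 0.10382 · 0.078905 = 0.286725

0.2867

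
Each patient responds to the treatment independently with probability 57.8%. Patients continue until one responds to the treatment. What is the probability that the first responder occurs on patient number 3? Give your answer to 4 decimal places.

0.1029

Geometric (trials to first success), p = 0.578.
P(Y = 3) = (1−p)^2 · p = 0.17808 · 0.578 = 0.102933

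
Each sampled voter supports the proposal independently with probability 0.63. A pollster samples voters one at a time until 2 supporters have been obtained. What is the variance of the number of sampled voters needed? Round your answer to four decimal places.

1.8644

Y = total sampled voters until the second success; negative binomial with r=2, p=0.63.
Var(Y) = r(1−p)/p² = 2·0.37 / 0.63² = 1.864449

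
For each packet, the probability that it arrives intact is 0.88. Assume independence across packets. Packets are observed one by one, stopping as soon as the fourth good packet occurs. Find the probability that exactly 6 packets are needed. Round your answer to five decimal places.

0.08636

Y = trial on which the fourth success occurs; negative binomial, r=4, p=0.88.
P(Y=6) = C(5,3) · p^4 · (1−p)^2
= 10 · 0.5997 · 0.0144 = 0.0863561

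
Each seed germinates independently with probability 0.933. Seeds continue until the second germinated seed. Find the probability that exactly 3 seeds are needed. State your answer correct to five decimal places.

0.11665

Y = trial on which the second success occurs; negative binomial, r=2, p=0.933.
P(Y=3) = C(2,1) · p^2 · (1−p)^1
= 2 · 0.87049 · 0.067 = 0.1166455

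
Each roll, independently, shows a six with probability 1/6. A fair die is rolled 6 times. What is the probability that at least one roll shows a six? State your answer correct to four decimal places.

0.6651

P(at least one) = 1 − P(none) = 1 − (1 − 0.166667)^6
= 1 − 0.334898 = 0.665102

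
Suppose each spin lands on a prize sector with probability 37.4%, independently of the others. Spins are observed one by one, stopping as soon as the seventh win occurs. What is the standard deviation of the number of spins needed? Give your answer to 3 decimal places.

5.597

Y = total spins until the seventh success; negative binomial with r=7, p=0.374.
SD(Y) = √[r(1−p)/p²] = √(31.32775) = 5.59712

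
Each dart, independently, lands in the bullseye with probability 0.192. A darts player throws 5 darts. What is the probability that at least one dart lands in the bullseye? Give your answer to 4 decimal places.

0.6556

P(at least one) = 1 − P(none) = 1 − (1 − 0.192)^5
= 1 − 0.344395 = 0.655605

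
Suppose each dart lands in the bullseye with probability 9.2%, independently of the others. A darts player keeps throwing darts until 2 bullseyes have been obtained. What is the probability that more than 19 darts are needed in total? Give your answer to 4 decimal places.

0.4675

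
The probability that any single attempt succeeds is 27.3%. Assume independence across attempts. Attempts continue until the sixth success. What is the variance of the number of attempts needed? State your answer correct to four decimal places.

58.5276

Y = total attempts until the sixth success; negative binomial with r=6, p=0.273.
Var(Y) = r(1−p)/p² = 6·0.727 / 0.273² = 58.527553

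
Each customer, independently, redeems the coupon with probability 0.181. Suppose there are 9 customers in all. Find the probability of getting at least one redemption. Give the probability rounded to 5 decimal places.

P(at least one) = 1 − P(none) = 1 − (1 − 0.181)^9
= 1 − 0.1657888 = 0.8342112

0.83421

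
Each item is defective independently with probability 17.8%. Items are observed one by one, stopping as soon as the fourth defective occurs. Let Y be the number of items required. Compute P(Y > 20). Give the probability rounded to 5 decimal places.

0.51207

Needing more than 20 items ⇔ fewer than 4 successes in the first 20. With X ~ Binomial(20, 0.178), P(Y > 20) = P(X ≤ 3).
  k=0: C(20,0)·0.178^0·0.822^20 = 0.0198352
  k=1: C(20,1)·0.178^1·0.822^19 = 0.0859042
  k=2: C(20,2)·0.178^2·0.822^18 = 0.1767203
  k=3: C(20,3)·0.178^3·0.822^17 = 0.2296073
P(X ≤ 3) = 0.5120670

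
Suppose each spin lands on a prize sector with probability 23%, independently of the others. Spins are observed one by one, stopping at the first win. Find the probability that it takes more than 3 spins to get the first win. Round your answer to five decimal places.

0.45653

Y = number of spins to the first success; geometric, p = 0.23.
P(Y > 3) = P(first 3 all fail) = (1−p)^3 = 0.4565330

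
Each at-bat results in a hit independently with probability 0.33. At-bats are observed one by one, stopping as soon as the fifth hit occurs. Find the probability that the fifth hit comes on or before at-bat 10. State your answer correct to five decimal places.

Finishing within 10 at-bats ⇔ at least 5 successes in the first 10. With X ~ Binomial(10, 0.33), P(Y ≤ 10) = 1 − P(X ≤ 4).
  k=0: C(10,0)·0.33^0·0.67^10 = 0.0182284
  k=1: C(10,1)·0.33^1·0.67^9 = 0.0897816
  k=2: C(10,2)·0.33^2·0.67^8 = 0.1989935
  k=3: C(10,3)·0.33^3·0.67^7 = 0.2613646
  k=4: C(10,4)·0.33^4·0.67^6 = 0.2252806
1 − 0.7936486 = 0.2063514

0.20635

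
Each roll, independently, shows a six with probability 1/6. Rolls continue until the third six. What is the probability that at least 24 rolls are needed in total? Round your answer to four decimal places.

0.2373

Needing more than 23 rolls ⇔ fewer than 3 successes in the first 23. With X ~ Binomial(23, 0.166667), P(Y > 23) = P(X ≤ 2).
  k=0: C(23,0)·0.166667^0·0.833333^23 = 0.015095
  k=1: C(23,1)·0.166667^1·0.833333^22 = 0.069437
  k=2: C(23,2)·0.166667^2·0.833333^21 = 0.152761
P(X ≤ 2) = 0.237292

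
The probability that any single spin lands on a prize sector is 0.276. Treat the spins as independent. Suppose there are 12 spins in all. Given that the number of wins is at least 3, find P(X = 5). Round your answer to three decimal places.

X ~ Binomial(12, 0.276). Want P(X=5 | X≥3) = P(X=5) / P(X≥3).
P(X=5) = C(12,5)·0.276^5·0.724^7 = 0.13226
P(X≥3) = 1 − 0.02074 − 0.09489 − 0.19895 = 0.68542
Ratio = 0.13226 / 0.68542 = 0.19297

0.193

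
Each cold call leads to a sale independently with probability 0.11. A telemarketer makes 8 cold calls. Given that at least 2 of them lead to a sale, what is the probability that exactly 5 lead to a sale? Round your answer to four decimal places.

X ~ Binomial(8, 0.11). Want P(X=5 | X≥2) = P(X=5) / P(X≥2).
P(X=5) = C(8,5)·0.11^5·0.89^3 = 0.000636
P(X≥2) = 1 − 0.393659 − 0.389236 = 0.217105
Ratio = 0.000636 / 0.217105 = 0.002929

0.0029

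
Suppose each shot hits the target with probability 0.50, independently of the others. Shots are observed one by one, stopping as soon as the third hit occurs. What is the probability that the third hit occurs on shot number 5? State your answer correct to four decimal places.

0.1875

Y = trial on which the third success occurs; negative binomial, r=3, p=0.50.
P(Y=5) = C(4,2) · p^3 · (1−p)^2
= 6 · 0.125 · 0.25 = 0.187500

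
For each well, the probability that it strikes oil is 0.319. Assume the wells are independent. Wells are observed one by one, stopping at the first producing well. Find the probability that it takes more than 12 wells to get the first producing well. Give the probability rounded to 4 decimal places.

Y = number of wells to the first success; geometric, p = 0.319.
P(Y > 12) = P(first 12 all fail) = (1−p)^12 = 0.009949

0.0099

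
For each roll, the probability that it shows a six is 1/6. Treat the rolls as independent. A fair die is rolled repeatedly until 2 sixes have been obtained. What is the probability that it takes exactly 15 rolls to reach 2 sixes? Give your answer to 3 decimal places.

0.036

Y = trial on which the second success occurs; negative binomial, r=2, p=0.166667.
P(Y=15) = C(14,1) · p^2 · (1−p)^13
= 14 · 0.027778 · 0.093464 = 0.03635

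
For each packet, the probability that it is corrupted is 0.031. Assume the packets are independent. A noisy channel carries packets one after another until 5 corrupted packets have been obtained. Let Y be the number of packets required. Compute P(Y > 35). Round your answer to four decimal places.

0.9957

Needing more than 35 packets ⇔ fewer than 5 successes in the first 35. With X ~ Binomial(35, 0.031), P(Y > 35) = P(X ≤ 4).
  k=0: C(35,0)·0.031^0·0.969^35 = 0.332148
  k=1: C(35,1)·0.031^1·0.969^34 = 0.371910
  k=2: C(35,2)·0.031^2·0.969^33 = 0.202267
  k=3: C(35,3)·0.031^3·0.969^32 = 0.071180
  k=4: C(35,4)·0.031^4·0.969^31 = 0.018217
P(X ≤ 4) = 0.995723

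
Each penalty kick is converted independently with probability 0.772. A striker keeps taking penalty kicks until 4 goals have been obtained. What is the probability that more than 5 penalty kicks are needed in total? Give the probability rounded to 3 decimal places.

0.321

Needing more than 5 penalty kicks ⇔ fewer than 4 successes in the first 5. With X ~ Binomial(5, 0.772), P(Y > 5) = P(X ≤ 3).
  k=0: C(5,0)·0.772^0·0.228^5 = 0.00062
  k=1: C(5,1)·0.772^1·0.228^4 = 0.01043
  k=2: C(5,2)·0.772^2·0.228^3 = 0.07064
  k=3: C(5,3)·0.772^3·0.228^2 = 0.23918
P(X ≤ 3) = 0.32086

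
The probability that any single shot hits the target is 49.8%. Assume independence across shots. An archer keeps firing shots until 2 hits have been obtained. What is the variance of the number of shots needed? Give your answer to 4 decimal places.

4.0483

Y = total shots until the second success; negative binomial with r=2, p=0.498.
Var(Y) = r(1−p)/p² = 2·0.502 / 0.498² = 4.048322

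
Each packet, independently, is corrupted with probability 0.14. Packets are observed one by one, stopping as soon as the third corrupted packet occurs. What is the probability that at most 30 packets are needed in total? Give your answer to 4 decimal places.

0.8113

Finishing within 30 packets ⇔ at least 3 successes in the first 30. With X ~ Binomial(30, 0.14), P(Y ≤ 30) = 1 − P(X ≤ 2).
  k=0: C(30,0)·0.14^0·0.86^30 = 0.010838
  k=1: C(30,1)·0.14^1·0.86^29 = 0.052930
  k=2: C(30,2)·0.14^2·0.86^28 = 0.124940
1 − 0.188709 = 0.811291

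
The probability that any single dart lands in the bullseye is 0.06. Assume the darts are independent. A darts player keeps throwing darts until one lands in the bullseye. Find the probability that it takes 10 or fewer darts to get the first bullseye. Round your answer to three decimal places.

0.461

Y = number of darts to the first success; geometric, p = 0.06.
P(Y ≤ 10) = 1 − (1−p)^10 = 1 − 0.53862 = 0.46138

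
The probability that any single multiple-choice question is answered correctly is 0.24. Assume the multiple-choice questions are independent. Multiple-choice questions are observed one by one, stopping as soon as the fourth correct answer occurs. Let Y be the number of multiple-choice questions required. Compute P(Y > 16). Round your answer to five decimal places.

0.44171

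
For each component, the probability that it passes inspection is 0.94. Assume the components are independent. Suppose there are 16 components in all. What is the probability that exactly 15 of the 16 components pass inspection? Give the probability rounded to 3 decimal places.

0.379

X ~ Binomial(n=16, p=0.94).
P(X=15) = C(16,15) · p^15 · (1−p)^1
= 16 · 0.39529 · 0.06 = 0.37948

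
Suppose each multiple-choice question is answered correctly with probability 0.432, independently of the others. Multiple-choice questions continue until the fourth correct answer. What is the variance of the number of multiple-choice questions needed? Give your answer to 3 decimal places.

12.174

Y = total multiple-choice questions until the fourth success; negative binomial with r=4, p=0.432.
Var(Y) = r(1−p)/p² = 4·0.568 / 0.432² = 12.17421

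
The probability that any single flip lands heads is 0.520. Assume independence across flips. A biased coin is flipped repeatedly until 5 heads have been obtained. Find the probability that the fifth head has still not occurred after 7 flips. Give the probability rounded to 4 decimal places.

0.7393

Needing more than 7 flips ⇔ fewer than 5 successes in the first 7. With X ~ Binomial(7, 0.52), P(Y > 7) = P(X ≤ 4).
  k=0: C(7,0)·0.52^0·0.48^7 = 0.005871
  k=1: C(7,1)·0.52^1·0.48^6 = 0.044519
  k=2: C(7,2)·0.52^2·0.48^5 = 0.144688
  k=3: C(7,3)·0.52^3·0.48^4 = 0.261242
  k=4: C(7,4)·0.52^4·0.48^3 = 0.283012
P(X ≤ 4) = 0.739332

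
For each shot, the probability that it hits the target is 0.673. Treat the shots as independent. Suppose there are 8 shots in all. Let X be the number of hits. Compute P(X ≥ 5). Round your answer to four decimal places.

X ~ Binomial(8, 0.673); P(X ≥ 5) = Σ C(8,k) p^k (1−p)^(8−k) over k:
  k=5: C(8,5)·0.673^5·0.327^3 = 0.270338
  k=6: C(8,6)·0.673^6·0.327^2 = 0.278192
  k=7: C(8,7)·0.673^7·0.327^1 = 0.163585
  k=8: C(8,8)·0.673^8·0.327^0 = 0.042084
Total = 0.754198

0.7542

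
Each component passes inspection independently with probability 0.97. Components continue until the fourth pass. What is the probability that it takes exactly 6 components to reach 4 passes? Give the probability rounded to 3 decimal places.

Y = trial on which the fourth success occurs; negative binomial, r=4, p=0.97.
P(Y=6) = C(5,3) · p^4 · (1−p)^2
= 10 · 0.88529 · 0.0009 = 0.00797

0.008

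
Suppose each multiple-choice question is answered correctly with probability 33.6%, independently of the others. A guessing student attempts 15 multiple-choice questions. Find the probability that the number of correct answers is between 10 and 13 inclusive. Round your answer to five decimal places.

0.00905

X ~ Binomial(15, 0.336); P(10 ≤ X ≤ 13) = Σ C(15,k) p^k (1−p)^(15−k) over k:
  k=10: C(15,10)·0.336^10·0.664^5 = 0.0071087
  k=11: C(15,11)·0.336^11·0.664^4 = 0.0016351
  k=12: C(15,12)·0.336^12·0.664^3 = 0.0002758
  k=13: C(15,13)·0.336^13·0.664^2 = 0.0000322
Total = 0.0090517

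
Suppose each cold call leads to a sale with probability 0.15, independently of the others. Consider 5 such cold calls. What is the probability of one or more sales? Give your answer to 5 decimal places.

0.55629

P(at least one) = 1 − P(none) = 1 − (1 − 0.15)^5
= 1 − 0.4437053 = 0.5562947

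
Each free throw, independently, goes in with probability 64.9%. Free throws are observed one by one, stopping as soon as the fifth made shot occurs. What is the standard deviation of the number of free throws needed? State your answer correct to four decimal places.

2.0412

Y = total free throws until the fifth success; negative binomial with r=5, p=0.649.
SD(Y) = √[r(1−p)/p²] = √(4.166657) = 2.041239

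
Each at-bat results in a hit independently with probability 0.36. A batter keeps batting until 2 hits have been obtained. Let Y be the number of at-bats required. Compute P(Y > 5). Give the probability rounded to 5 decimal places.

Needing more than 5 at-bats ⇔ fewer than 2 successes in the first 5. With X ~ Binomial(5, 0.36), P(Y > 5) = P(X ≤ 1).
  k=0: C(5,0)·0.36^0·0.64^5 = 0.1073742
  k=1: C(5,1)·0.36^1·0.64^4 = 0.3019899
P(X ≤ 1) = 0.4093641

0.40936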